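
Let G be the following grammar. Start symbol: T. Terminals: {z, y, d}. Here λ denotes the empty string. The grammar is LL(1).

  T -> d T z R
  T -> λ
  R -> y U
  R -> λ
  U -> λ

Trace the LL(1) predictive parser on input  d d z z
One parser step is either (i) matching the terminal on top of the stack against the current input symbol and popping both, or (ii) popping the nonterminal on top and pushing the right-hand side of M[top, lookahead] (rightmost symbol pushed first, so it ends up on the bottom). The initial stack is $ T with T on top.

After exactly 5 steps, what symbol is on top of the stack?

z

     Stack          Input      Action
  1  $ T            d d z z $  expand T -> d T z R
  2  $ R z T d      d d z z $  match d
  3  $ R z T        d z z $    expand T -> d T z R
  4  $ R z R z T d  d z z $    match d
  5  $ R z R z T    z z $      expand T -> λ
Stack after step 5: $ R z R z (top = z).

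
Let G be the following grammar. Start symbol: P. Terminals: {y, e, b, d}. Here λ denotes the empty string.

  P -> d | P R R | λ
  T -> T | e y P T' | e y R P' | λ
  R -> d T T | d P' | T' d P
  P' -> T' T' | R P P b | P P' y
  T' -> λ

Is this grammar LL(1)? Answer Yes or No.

No

FIRST(P) = {λ, d}
FIRST(T) = {λ, e}
FIRST(R) = {d}
FIRST(P') = {λ, d, y}
FIRST(T') = {λ}
FOLLOW(P) = {$, b, d, e, y}
FOLLOW(T) = {$, b, d, e, y}
FOLLOW(R) = {$, b, d, e, y}
FOLLOW(P') = {$, b, d, e, y}
FOLLOW(T') = {$, b, d, e, y}
Cell M[P, d] receives both P -> d and P -> P R R and P -> λ — the grammar is not LL(1).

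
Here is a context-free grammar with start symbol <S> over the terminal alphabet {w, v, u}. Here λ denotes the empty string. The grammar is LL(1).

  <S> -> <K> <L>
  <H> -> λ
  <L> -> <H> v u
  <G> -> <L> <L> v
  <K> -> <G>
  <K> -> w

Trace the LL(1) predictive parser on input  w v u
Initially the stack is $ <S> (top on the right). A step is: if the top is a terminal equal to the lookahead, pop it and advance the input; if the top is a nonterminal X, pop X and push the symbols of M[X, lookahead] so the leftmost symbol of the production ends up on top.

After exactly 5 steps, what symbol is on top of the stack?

v

     Stack      Input    Action
  1  $ <S>      w v u $  expand <S> -> <K> <L>
  2  $ <L> <K>  w v u $  expand <K> -> w
  3  $ <L> w    w v u $  match w
  4  $ <L>      v u $    expand <L> -> <H> v u
  5  $ u v <H>  v u $    expand <H> -> λ
Stack after step 5: $ u v (top = v).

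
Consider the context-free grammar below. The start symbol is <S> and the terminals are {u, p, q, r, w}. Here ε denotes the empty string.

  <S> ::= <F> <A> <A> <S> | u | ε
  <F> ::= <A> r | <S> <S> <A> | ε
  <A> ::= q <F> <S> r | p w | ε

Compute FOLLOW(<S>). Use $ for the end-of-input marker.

FIRST(<A>): from <A>::=q <F> <S> r we get {q}; from <A>::=p w we get {p}; from <A>::=ε we get {ε}. So FIRST(<A>) = {ε, p, q}.
FIRST(<S>): from <S>::=<F> <A> <A> <S> we get {ε, p, q, r, u}; from <S>::=u we get {u}; from <S>::=ε we get {ε}. So FIRST(<S>) = {ε, p, q, r, u}.
FIRST(<F>): from <F>::=<A> r we get {p, q, r}; from <F>::=<S> <S> <A> we get {ε, p, q, r, u}; from <F>::=ε we get {ε}. So FIRST(<F>) = {ε, p, q, r, u}.
FOLLOW(<S>) includes $ since <S> is the start symbol.
FOLLOW(<S>): in <S>::=<F> <A> <A> <S>, the suffix after <S> is empty (adds nothing new); in <F>::=<S> <S> <A> (occurrence 1), <S> is followed by <S> <A> with FIRST {ε, p, q, r, u}; in <F>::=<S> <S> <A> (occurrence 1), the suffix after <S> is nullable, so FOLLOW(<S>) ⊇ FOLLOW(<F>) = {$, p, q, r, u}; in <F>::=<S> <S> <A> (occurrence 2), <S> is followed by <A> with FIRST {ε, p, q}; in <F>::=<S> <S> <A> (occurrence 2), the suffix after <S> is nullable, so FOLLOW(<S>) ⊇ FOLLOW(<F>) = {$, p, q, r, u}; in <A>::=q <F> <S> r, <S> is followed by r with FIRST {r}. Thus FOLLOW(<S>) = {$, p, q, r, u}.
FOLLOW(<F>): in <S>::=<F> <A> <A> <S>, <F> is followed by <A> <A> <S> with FIRST {ε, p, q, r, u}; in <S>::=<F> <A> <A> <S>, the suffix after <F> is nullable, so FOLLOW(<F>) ⊇ FOLLOW(<S>) = {$, p, q, r, u}; in <A>::=q <F> <S> r, <F> is followed by <S> r with FIRST {p, q, r, u}. Thus FOLLOW(<F>) = {$, p, q, r, u}.
FOLLOW(<A>): in <S>::=<F> <A> <A> <S> (occurrence 1), <A> is followed by <A> <S> with FIRST {ε, p, q, r, u}; in <S>::=<F> <A> <A> <S> (occurrence 1), the suffix after <A> is nullable, so FOLLOW(<A>) ⊇ FOLLOW(<S>) = {$, p, q, r, u}; in <S>::=<F> <A> <A> <S> (occurrence 2), <A> is followed by <S> with FIRST {ε, p, q, r, u}; in <S>::=<F> <A> <A> <S> (occurrence 2), the suffix after <A> is nullable, so FOLLOW(<A>) ⊇ FOLLOW(<S>) = {$, p, q, r, u}; in <F>::=<A> r, <A> is followed by r with FIRST {r}; in <F>::=<S> <S> <A>, the suffix after <A> is empty, so FOLLOW(<A>) ⊇ FOLLOW(<F>) = {$, p, q, r, u}. Thus FOLLOW(<A>) = {$, p, q, r, u}.

{$, p, q, r, u}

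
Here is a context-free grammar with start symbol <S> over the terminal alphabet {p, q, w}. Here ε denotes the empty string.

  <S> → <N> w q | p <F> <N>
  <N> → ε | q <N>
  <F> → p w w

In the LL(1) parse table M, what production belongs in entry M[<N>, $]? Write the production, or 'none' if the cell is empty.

FIRST(<N>) = {ε, q}
FIRST(<F>) = {p}
FIRST(<S>) = {p, q, w}  (via <N> w q)
FOLLOW(<S>) includes $ since <S> is the start symbol.
FOLLOW(<S>): <S> appears on no right-hand side. Thus FOLLOW(<S>) = {$}.
FOLLOW(<N>): in <S>→<N> w q, <N> is followed by w q with FIRST {w}; in <S>→p <F> <N>, the suffix after <N> is empty, so FOLLOW(<N>) ⊇ FOLLOW(<S>) = {$}; in <N>→q <N>, the suffix after <N> is empty (adds nothing new). Thus FOLLOW(<N>) = {$, w}.
For <N> → ε: FIRST(ε) = {ε}, so it goes in M[<N>, t] for t ∈ {}; since ε ∈ FIRST, also for every t ∈ FOLLOW(<N>) = {$, w}.
For <N> → q <N>: FIRST(q <N>) = {q}, so it goes in M[<N>, t] for t ∈ {q}.

<N> → ε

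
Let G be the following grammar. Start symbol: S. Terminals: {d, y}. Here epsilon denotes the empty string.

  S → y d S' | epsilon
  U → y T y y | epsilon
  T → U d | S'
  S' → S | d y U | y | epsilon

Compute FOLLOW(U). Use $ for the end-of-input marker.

{$, d, y}

FIRST(S): from S→y d S' we get {y}; from S→epsilon we get {epsilon}. So FIRST(S) = {epsilon, y}.
FIRST(U): from U→y T y y we get {y}; from U→epsilon we get {epsilon}. So FIRST(U) = {epsilon, y}.
FIRST(S'): from S'→S we get {epsilon, y}; from S'→d y U we get {d}; from S'→y we get {y}; from S'→epsilon we get {epsilon}. So FIRST(S') = {epsilon, d, y}.
FIRST(T): from T→U d we get {d, y}; from T→S' we get {epsilon, d, y}. So FIRST(T) = {epsilon, d, y}.
FOLLOW(S) includes $ since S is the start symbol.
FOLLOW(T): in U→y T y y, T is followed by y y with FIRST {y}. Thus FOLLOW(T) = {y}.
FOLLOW(S): in S'→S, the suffix after S is empty, so FOLLOW(S) ⊇ FOLLOW(S') = {$, y}. Thus FOLLOW(S) = {$, y}.
FOLLOW(S'): in S→y d S', the suffix after S' is empty, so FOLLOW(S') ⊇ FOLLOW(S) = {$, y}; in T→S', the suffix after S' is empty, so FOLLOW(S') ⊇ FOLLOW(T) = {y}. Thus FOLLOW(S') = {$, y}.
FOLLOW(U): in T→U d, U is followed by d with FIRST {d}; in S'→d y U, the suffix after U is empty, so FOLLOW(U) ⊇ FOLLOW(S') = {$, y}. Thus FOLLOW(U) = {$, d, y}.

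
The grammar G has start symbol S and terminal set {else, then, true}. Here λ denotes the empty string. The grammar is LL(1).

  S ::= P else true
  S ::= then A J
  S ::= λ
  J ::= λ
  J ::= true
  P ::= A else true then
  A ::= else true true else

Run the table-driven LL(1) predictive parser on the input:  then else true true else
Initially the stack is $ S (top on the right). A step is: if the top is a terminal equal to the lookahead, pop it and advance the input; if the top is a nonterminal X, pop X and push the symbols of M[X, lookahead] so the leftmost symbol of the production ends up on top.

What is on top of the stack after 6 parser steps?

else

     Stack                    Input                       Action
  1  $ S                      then else true true else $  expand S ::= then A J
  2  $ J A then               then else true true else $  match then
  3  $ J A                    else true true else $       expand A ::= else true true else
  4  $ J else true true else  else true true else $       match else
  5  $ J else true true       true true else $            match true
  6  $ J else true            true else $                 match true
Stack after step 6: $ J else (top = else).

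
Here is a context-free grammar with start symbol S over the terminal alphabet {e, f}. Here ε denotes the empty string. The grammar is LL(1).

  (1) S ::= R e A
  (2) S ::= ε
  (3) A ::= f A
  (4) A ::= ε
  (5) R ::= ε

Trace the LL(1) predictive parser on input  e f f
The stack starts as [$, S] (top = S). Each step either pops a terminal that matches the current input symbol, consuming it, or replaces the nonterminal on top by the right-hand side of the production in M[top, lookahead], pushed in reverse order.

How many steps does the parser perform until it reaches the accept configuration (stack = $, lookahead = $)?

     Stack    Input    Action
  1  $ S      e f f $  expand S ::= R e A
  2  $ A e R  e f f $  expand R ::= ε
  3  $ A e    e f f $  match e
  4  $ A      f f $    expand A ::= f A
  5  $ A f    f f $    match f
  6  $ A      f $      expand A ::= f A
  7  $ A f    f $      match f
  8  $ A      $        expand A ::= ε
Accept reached after 8 steps.

8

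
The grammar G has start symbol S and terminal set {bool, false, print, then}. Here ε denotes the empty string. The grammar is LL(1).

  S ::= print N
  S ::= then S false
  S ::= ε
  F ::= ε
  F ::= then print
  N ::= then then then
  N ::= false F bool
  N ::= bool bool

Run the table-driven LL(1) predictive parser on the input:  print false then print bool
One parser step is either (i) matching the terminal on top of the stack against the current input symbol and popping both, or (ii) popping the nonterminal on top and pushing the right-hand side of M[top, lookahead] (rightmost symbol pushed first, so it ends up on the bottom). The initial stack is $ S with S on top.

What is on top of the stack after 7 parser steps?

     Stack              Input                          Action
  1  $ S                print false then print bool $  expand S ::= print N
  2  $ N print          print false then print bool $  match print
  3  $ N                false then print bool $        expand N ::= false F bool
  4  $ bool F false     false then print bool $        match false
  5  $ bool F           then print bool $              expand F ::= then print
  6  $ bool print then  then print bool $              match then
  7  $ bool print       print bool $                   match print
Stack after step 7: $ bool (top = bool).

bool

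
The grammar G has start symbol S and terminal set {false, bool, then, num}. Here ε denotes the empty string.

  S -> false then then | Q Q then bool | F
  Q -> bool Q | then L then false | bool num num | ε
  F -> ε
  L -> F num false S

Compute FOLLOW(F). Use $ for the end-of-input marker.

{$, num, then}

FIRST(Q): from Q->bool Q we get {bool}; from Q->then L then false we get {then}; from Q->bool num num we get {bool}; from Q->ε we get {ε}. So FIRST(Q) = {ε, bool, then}.
FIRST(F): from F->ε we get {ε}. So FIRST(F) = {ε}.
FIRST(S): from S->false then then we get {false}; from S->Q Q then bool we get {bool, then}; from S->F we get {ε}. So FIRST(S) = {ε, bool, false, then}.
FIRST(L): from L->F num false S we get {num}. So FIRST(L) = {num}.
FOLLOW(S) includes $ since S is the start symbol.
FOLLOW(Q): in S->Q Q then bool (occurrence 1), Q is followed by Q then bool with FIRST {bool, then}; in S->Q Q then bool (occurrence 2), Q is followed by then bool with FIRST {then}; in Q->bool Q, the suffix after Q is empty (adds nothing new). Thus FOLLOW(Q) = {bool, then}.
FOLLOW(L): in Q->then L then false, L is followed by then false with FIRST {then}. Thus FOLLOW(L) = {then}.
FOLLOW(S): in L->F num false S, the suffix after S is empty, so FOLLOW(S) ⊇ FOLLOW(L) = {then}. Thus FOLLOW(S) = {$, then}.
FOLLOW(F): in S->F, the suffix after F is empty, so FOLLOW(F) ⊇ FOLLOW(S) = {$, then}; in L->F num false S, F is followed by num false S with FIRST {num}. Thus FOLLOW(F) = {$, num, then}.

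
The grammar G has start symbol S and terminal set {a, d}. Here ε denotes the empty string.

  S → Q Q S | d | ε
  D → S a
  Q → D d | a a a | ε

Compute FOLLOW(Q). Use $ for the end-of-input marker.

{$, a, d}

FIRST(S): from S→Q Q S we get {ε, a, d}; from S→d we get {d}; from S→ε we get {ε}. So FIRST(S) = {ε, a, d}.
FIRST(D): from D→S a we get {a, d}. So FIRST(D) = {a, d}.
FIRST(Q): from Q→D d we get {a, d}; from Q→a a a we get {a}; from Q→ε we get {ε}. So FIRST(Q) = {ε, a, d}.
FOLLOW(S) includes $ since S is the start symbol.
FOLLOW(S): in S→Q Q S, the suffix after S is empty (adds nothing new); in D→S a, S is followed by a with FIRST {a}. Thus FOLLOW(S) = {$, a}.
FOLLOW(D): in Q→D d, D is followed by d with FIRST {d}. Thus FOLLOW(D) = {d}.
FOLLOW(Q): in S→Q Q S (occurrence 1), Q is followed by Q S with FIRST {ε, a, d}; in S→Q Q S (occurrence 1), the suffix after Q is nullable, so FOLLOW(Q) ⊇ FOLLOW(S) = {$, a}; in S→Q Q S (occurrence 2), Q is followed by S with FIRST {ε, a, d}; in S→Q Q S (occurrence 2), the suffix after Q is nullable, so FOLLOW(Q) ⊇ FOLLOW(S) = {$, a}. Thus FOLLOW(Q) = {$, a, d}.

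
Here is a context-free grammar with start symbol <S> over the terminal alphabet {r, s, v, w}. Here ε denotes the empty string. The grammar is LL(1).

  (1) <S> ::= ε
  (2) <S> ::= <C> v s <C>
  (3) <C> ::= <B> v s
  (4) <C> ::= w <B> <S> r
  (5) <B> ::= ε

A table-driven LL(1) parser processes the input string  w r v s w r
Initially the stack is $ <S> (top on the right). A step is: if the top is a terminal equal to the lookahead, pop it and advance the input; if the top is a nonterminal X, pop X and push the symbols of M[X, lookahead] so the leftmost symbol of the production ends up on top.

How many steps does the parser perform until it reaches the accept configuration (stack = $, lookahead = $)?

      Stack                  Input          Action
   1  $ <S>                  w r v s w r $  expand <S> ::= <C> v s <C>
   2  $ <C> s v <C>          w r v s w r $  expand <C> ::= w <B> <S> r
   3  $ <C> s v r <S> <B> w  w r v s w r $  match w
   4  $ <C> s v r <S> <B>    r v s w r $    expand <B> ::= ε
   5  $ <C> s v r <S>        r v s w r $    expand <S> ::= ε
   6  $ <C> s v r            r v s w r $    match r
   7  $ <C> s v              v s w r $      match v
   8  $ <C> s                s w r $        match s
   9  $ <C>                  w r $          expand <C> ::= w <B> <S> r
  10  $ r <S> <B> w          w r $          match w
  11  $ r <S> <B>            r $            expand <B> ::= ε
  12  $ r <S>                r $            expand <S> ::= ε
  13  $ r                    r $            match r
Accept reached after 13 steps.

13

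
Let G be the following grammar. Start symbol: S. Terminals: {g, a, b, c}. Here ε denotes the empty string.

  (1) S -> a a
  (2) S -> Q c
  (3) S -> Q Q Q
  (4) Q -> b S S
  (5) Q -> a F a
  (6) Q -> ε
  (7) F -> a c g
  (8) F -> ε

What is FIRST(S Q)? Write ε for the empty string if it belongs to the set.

FIRST(Q): from Q->b S S we get {b}; from Q->a F a we get {a}; from Q->ε we get {ε}. So FIRST(Q) = {ε, a, b}.
FIRST(F): from F->a c g we get {a}; from F->ε we get {ε}. So FIRST(F) = {ε, a}.
FIRST(S): from S->a a we get {a}; from S->Q c we get {a, b, c}; from S->Q Q Q we get {ε, a, b}. So FIRST(S) = {ε, a, b, c}.
FIRST(S Q): take FIRST of each symbol in turn, carrying on past any symbol whose FIRST contains ε; result {ε, a, b, c}.

{ε, a, b, c}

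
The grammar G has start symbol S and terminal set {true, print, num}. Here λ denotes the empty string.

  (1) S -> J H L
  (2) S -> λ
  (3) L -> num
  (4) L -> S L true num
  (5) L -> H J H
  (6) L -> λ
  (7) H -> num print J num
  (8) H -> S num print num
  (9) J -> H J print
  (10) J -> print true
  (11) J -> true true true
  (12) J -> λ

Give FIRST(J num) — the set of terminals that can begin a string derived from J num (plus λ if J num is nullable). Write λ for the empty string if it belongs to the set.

{num, print, true}

FIRST(S) = {λ, num, print, true}  (via J H L)
FIRST(H) = {num, print, true}  (via S num print num)
FIRST(L) = {λ, num, print, true}  (via S L true num, H J H)
FIRST(J) = {λ, num, print, true}  (via H J print)
FIRST(J num): take FIRST of each symbol in turn, carrying on past any symbol whose FIRST contains λ; result {num, print, true}.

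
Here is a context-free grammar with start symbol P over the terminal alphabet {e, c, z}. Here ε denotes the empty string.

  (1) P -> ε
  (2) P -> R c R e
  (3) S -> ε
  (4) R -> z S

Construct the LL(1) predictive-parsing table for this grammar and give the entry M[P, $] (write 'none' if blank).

P -> ε

FIRST(S): from S->ε we get {ε}. So FIRST(S) = {ε}.
FIRST(R): from R->z S we get {z}. So FIRST(R) = {z}.
FIRST(P): from P->ε we get {ε}; from P->R c R e we get {z}. So FIRST(P) = {ε, z}.
FOLLOW(P) includes $ since P is the start symbol.
FOLLOW(P): P appears on no right-hand side. Thus FOLLOW(P) = {$}.
For P -> ε: FIRST(ε) = {ε}, so it goes in M[P, t] for t ∈ {}; since ε ∈ FIRST, also for every t ∈ FOLLOW(P) = {$}.
For P -> R c R e: FIRST(R c R e) = {z}, so it goes in M[P, t] for t ∈ {z}.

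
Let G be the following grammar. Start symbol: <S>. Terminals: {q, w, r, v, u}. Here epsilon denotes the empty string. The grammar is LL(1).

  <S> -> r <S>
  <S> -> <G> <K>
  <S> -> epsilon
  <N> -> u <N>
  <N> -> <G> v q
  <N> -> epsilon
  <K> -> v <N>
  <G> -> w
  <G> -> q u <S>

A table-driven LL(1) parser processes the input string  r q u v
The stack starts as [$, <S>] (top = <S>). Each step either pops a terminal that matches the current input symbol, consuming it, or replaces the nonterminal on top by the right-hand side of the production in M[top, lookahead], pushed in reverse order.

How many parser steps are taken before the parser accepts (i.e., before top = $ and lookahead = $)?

10

      Stack          Input      Action
   1  $ <S>          r q u v $  expand <S> -> r <S>
   2  $ <S> r        r q u v $  match r
   3  $ <S>          q u v $    expand <S> -> <G> <K>
   4  $ <K> <G>      q u v $    expand <G> -> q u <S>
   5  $ <K> <S> u q  q u v $    match q
   6  $ <K> <S> u    u v $      match u
   7  $ <K> <S>      v $        expand <S> -> epsilon
   8  $ <K>          v $        expand <K> -> v <N>
   9  $ <N> v        v $        match v
  10  $ <N>          $          expand <N> -> epsilon
Accept reached after 10 steps.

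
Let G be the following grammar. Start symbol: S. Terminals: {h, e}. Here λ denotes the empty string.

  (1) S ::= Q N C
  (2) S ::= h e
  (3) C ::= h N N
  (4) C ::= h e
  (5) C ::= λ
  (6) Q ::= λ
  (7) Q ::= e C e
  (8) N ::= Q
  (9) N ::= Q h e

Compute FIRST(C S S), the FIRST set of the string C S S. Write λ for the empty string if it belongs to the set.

{λ, e, h}

FIRST(C) = {λ, h}
FIRST(Q) = {λ, e}
FIRST(N) = {λ, e, h}  (via Q, Q h e)
FIRST(S) = {λ, e, h}  (via Q N C)
FIRST(C S S): take FIRST of each symbol in turn, carrying on past any symbol whose FIRST contains λ; result {λ, e, h}.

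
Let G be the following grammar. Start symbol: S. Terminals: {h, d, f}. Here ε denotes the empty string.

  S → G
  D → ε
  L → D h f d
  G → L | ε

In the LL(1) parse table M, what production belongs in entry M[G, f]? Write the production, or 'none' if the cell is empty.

none

FIRST(D): from D→ε we get {ε}. So FIRST(D) = {ε}.
FIRST(L): from L→D h f d we get {h}. So FIRST(L) = {h}.
FIRST(G): from G→L we get {h}; from G→ε we get {ε}. So FIRST(G) = {ε, h}.
FIRST(S): from S→G we get {ε, h}. So FIRST(S) = {ε, h}.
FOLLOW(S) includes $ since S is the start symbol.
FOLLOW(S): S appears on no right-hand side. Thus FOLLOW(S) = {$}.
FOLLOW(G): in S→G, the suffix after G is empty, so FOLLOW(G) ⊇ FOLLOW(S) = {$}. Thus FOLLOW(G) = {$}.
For G → L: FIRST(L) = {h}, so it goes in M[G, t] for t ∈ {h}.
For G → ε: FIRST(ε) = {ε}, so it goes in M[G, t] for t ∈ {}; since ε ∈ FIRST, also for every t ∈ FOLLOW(G) = {$}.
None of these place a production in M[G, f].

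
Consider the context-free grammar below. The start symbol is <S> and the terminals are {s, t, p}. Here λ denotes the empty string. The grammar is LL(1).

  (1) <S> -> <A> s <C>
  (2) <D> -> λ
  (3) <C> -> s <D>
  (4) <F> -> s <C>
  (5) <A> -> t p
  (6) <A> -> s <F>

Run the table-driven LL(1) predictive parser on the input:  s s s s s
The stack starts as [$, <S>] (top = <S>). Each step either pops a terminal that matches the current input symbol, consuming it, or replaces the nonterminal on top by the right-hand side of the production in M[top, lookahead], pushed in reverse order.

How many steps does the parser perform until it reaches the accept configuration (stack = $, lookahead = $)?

12

step 1: stack=$ <S>  input=s s s s s $  — expand <S> -> <A> s <C>
step 2: stack=$ <C> s <A>  input=s s s s s $  — expand <A> -> s <F>
step 3: stack=$ <C> s <F> s  input=s s s s s $  — match s
step 4: stack=$ <C> s <F>  input=s s s s $  — expand <F> -> s <C>
step 5: stack=$ <C> s <C> s  input=s s s s $  — match s
step 6: stack=$ <C> s <C>  input=s s s $  — expand <C> -> s <D>
step 7: stack=$ <C> s <D> s  input=s s s $  — match s
step 8: stack=$ <C> s <D>  input=s s $  — expand <D> -> λ
step 9: stack=$ <C> s  input=s s $  — match s
step 10: stack=$ <C>  input=s $  — expand <C> -> s <D>
step 11: stack=$ <D> s  input=s $  — match s
step 12: stack=$ <D>  input=$  — expand <D> -> λ
Accept reached after 12 steps.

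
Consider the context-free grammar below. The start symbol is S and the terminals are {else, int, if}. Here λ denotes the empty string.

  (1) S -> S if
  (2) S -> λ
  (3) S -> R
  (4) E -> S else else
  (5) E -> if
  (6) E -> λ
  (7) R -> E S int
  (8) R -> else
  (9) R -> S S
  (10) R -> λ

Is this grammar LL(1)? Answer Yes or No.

No

FIRST(S) = {λ, else, if, int}
FIRST(E) = {λ, else, if, int}
FIRST(R) = {λ, else, if, int}
FOLLOW(S) = {$, else, if, int}
FOLLOW(E) = {else, if, int}
FOLLOW(R) = {$, else, if, int}
Cell M[E, else] receives both E -> S else else and E -> λ — the grammar is not LL(1).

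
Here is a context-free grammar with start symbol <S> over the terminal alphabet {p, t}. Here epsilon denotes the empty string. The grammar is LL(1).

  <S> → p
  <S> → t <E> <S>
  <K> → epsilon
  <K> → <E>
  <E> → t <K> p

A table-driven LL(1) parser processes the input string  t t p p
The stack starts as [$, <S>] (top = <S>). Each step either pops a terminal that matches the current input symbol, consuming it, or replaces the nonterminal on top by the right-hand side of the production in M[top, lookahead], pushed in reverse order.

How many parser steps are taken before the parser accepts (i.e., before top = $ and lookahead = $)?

8

step 1: stack=$ <S>  input=t t p p $  — expand <S> → t <E> <S>
step 2: stack=$ <S> <E> t  input=t t p p $  — match t
step 3: stack=$ <S> <E>  input=t p p $  — expand <E> → t <K> p
step 4: stack=$ <S> p <K> t  input=t p p $  — match t
step 5: stack=$ <S> p <K>  input=p p $  — expand <K> → epsilon
step 6: stack=$ <S> p  input=p p $  — match p
step 7: stack=$ <S>  input=p $  — expand <S> → p
step 8: stack=$ p  input=p $  — match p
Accept reached after 8 steps.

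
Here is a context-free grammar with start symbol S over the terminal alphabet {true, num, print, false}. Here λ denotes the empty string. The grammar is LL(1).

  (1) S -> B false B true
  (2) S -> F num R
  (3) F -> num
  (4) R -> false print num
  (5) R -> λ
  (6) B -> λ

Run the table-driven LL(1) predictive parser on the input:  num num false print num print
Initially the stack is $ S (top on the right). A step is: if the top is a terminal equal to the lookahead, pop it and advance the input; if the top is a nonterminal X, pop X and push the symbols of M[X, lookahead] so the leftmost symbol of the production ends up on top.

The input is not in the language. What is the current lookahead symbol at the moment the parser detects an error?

print

step 1: stack=$ S  input=num num false print num print $  — expand S -> F num R
step 2: stack=$ R num F  input=num num false print num print $  — expand F -> num
step 3: stack=$ R num num  input=num num false print num print $  — match num
step 4: stack=$ R num  input=num false print num print $  — match num
step 5: stack=$ R  input=false print num print $  — expand R -> false print num
step 6: stack=$ num print false  input=false print num print $  — match false
step 7: stack=$ num print  input=print num print $  — match print
step 8: stack=$ num  input=num print $  — match num
step 9: stack=$  input=print $  — error: stack empty but input remains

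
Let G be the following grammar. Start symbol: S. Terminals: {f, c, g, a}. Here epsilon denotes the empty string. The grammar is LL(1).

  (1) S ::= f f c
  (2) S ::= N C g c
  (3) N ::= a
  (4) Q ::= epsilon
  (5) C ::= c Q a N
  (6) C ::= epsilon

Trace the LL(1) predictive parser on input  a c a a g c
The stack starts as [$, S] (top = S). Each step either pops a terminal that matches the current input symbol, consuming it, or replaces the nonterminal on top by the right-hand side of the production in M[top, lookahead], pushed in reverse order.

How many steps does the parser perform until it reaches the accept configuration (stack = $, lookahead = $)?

11

      Stack          Input          Action
   1  $ S            a c a a g c $  expand S ::= N C g c
   2  $ c g C N      a c a a g c $  expand N ::= a
   3  $ c g C a      a c a a g c $  match a
   4  $ c g C        c a a g c $    expand C ::= c Q a N
   5  $ c g N a Q c  c a a g c $    match c
   6  $ c g N a Q    a a g c $      expand Q ::= epsilon
   7  $ c g N a      a a g c $      match a
   8  $ c g N        a g c $        expand N ::= a
   9  $ c g a        a g c $        match a
  10  $ c g          g c $          match g
  11  $ c            c $            match c
Accept reached after 11 steps.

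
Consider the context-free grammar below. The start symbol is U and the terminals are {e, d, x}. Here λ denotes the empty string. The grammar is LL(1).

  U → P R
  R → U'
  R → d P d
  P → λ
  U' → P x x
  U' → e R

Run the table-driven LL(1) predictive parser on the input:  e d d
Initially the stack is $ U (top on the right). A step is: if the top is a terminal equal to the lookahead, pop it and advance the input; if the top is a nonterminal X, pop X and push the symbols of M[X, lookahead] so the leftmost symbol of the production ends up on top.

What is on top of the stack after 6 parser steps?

d

step 1: stack=$ U  input=e d d $  — expand U → P R
step 2: stack=$ R P  input=e d d $  — expand P → λ
step 3: stack=$ R  input=e d d $  — expand R → U'
step 4: stack=$ U'  input=e d d $  — expand U' → e R
step 5: stack=$ R e  input=e d d $  — match e
step 6: stack=$ R  input=d d $  — expand R → d P d
Stack after step 6: $ d P d (top = d).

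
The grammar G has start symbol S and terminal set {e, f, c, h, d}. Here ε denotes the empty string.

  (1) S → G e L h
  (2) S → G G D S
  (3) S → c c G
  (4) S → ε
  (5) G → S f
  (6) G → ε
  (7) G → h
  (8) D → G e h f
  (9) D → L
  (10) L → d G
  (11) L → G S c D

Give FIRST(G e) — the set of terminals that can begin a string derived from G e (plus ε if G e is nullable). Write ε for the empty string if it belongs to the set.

FIRST(S): from S→G e L h we get {c, d, e, f, h}; from S→G G D S we get {c, d, e, f, h}; from S→c c G we get {c}; from S→ε we get {ε}. So FIRST(S) = {ε, c, d, e, f, h}.
FIRST(G): from G→S f we get {c, d, e, f, h}; from G→ε we get {ε}; from G→h we get {h}. So FIRST(G) = {ε, c, d, e, f, h}.
FIRST(L): from L→d G we get {d}; from L→G S c D we get {c, d, e, f, h}. So FIRST(L) = {c, d, e, f, h}.
FIRST(D): from D→G e h f we get {c, d, e, f, h}; from D→L we get {c, d, e, f, h}. So FIRST(D) = {c, d, e, f, h}.
FIRST(G e): take FIRST of each symbol in turn, carrying on past any symbol whose FIRST contains ε; result {c, d, e, f, h}.

{c, d, e, f, h}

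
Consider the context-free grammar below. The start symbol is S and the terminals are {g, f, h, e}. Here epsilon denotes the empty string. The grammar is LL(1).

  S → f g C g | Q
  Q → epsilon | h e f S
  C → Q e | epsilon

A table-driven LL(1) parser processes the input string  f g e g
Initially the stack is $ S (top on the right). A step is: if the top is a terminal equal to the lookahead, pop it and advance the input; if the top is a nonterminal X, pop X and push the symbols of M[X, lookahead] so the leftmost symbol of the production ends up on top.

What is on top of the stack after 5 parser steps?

e

     Stack      Input      Action
  1  $ S        f g e g $  expand S → f g C g
  2  $ g C g f  f g e g $  match f
  3  $ g C g    g e g $    match g
  4  $ g C      e g $      expand C → Q e
  5  $ g e Q    e g $      expand Q → epsilon
Stack after step 5: $ g e (top = e).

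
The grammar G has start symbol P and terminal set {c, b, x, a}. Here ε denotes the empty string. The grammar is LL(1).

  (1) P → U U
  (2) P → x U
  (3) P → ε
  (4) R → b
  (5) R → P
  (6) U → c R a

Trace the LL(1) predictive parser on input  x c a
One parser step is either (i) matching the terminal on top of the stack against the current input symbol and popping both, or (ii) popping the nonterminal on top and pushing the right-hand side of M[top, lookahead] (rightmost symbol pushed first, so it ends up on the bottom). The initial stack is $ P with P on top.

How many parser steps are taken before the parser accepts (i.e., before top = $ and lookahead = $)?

7

     Stack    Input    Action
  1  $ P      x c a $  expand P → x U
  2  $ U x    x c a $  match x
  3  $ U      c a $    expand U → c R a
  4  $ a R c  c a $    match c
  5  $ a R    a $      expand R → P
  6  $ a P    a $      expand P → ε
  7  $ a      a $      match a
Accept reached after 7 steps.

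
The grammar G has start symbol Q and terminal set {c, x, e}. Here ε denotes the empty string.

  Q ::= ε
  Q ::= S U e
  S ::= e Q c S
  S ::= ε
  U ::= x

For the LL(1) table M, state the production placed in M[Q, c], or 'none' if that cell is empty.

FIRST(S): from S::=e Q c S we get {e}; from S::=ε we get {ε}. So FIRST(S) = {ε, e}.
FIRST(U): from U::=x we get {x}. So FIRST(U) = {x}.
FIRST(Q): from Q::=ε we get {ε}; from Q::=S U e we get {e, x}. So FIRST(Q) = {ε, e, x}.
FOLLOW(Q) includes $ since Q is the start symbol.
FOLLOW(Q): in S::=e Q c S, Q is followed by c S with FIRST {c}. Thus FOLLOW(Q) = {$, c}.
For Q ::= ε: FIRST(ε) = {ε}, so it goes in M[Q, t] for t ∈ {}; since ε ∈ FIRST, also for every t ∈ FOLLOW(Q) = {$, c}.
For Q ::= S U e: FIRST(S U e) = {e, x}, so it goes in M[Q, t] for t ∈ {e, x}.

Q ::= ε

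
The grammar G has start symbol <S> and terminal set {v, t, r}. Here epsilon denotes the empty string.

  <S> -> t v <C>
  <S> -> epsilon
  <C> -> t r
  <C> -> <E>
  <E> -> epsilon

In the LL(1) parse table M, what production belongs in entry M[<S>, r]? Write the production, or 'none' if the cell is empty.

none

FIRST(<S>): from <S>->t v <C> we get {t}; from <S>->epsilon we get {epsilon}. So FIRST(<S>) = {epsilon, t}.
FIRST(<E>): from <E>->epsilon we get {epsilon}. So FIRST(<E>) = {epsilon}.
FIRST(<C>): from <C>->t r we get {t}; from <C>-><E> we get {epsilon}. So FIRST(<C>) = {epsilon, t}.
FOLLOW(<S>) includes $ since <S> is the start symbol.
FOLLOW(<S>): <S> appears on no right-hand side. Thus FOLLOW(<S>) = {$}.
For <S> -> t v <C>: FIRST(t v <C>) = {t}, so it goes in M[<S>, t] for t ∈ {t}.
For <S> -> epsilon: FIRST(epsilon) = {epsilon}, so it goes in M[<S>, t] for t ∈ {}; since epsilon ∈ FIRST, also for every t ∈ FOLLOW(<S>) = {$}.
None of these place a production in M[<S>, r].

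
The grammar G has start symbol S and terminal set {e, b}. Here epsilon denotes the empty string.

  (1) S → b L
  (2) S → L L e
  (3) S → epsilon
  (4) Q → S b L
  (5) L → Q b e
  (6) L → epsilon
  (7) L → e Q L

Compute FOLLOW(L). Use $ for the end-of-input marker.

FIRST(S): from S→b L we get {b}; from S→L L e we get {b, e}; from S→epsilon we get {epsilon}. So FIRST(S) = {epsilon, b, e}.
FIRST(Q): from Q→S b L we get {b, e}. So FIRST(Q) = {b, e}.
FIRST(L): from L→Q b e we get {b, e}; from L→epsilon we get {epsilon}; from L→e Q L we get {e}. So FIRST(L) = {epsilon, b, e}.
FOLLOW(S) includes $ since S is the start symbol.
FOLLOW(S): in Q→S b L, S is followed by b L with FIRST {b}. Thus FOLLOW(S) = {$, b}.
FOLLOW(Q): in L→Q b e, Q is followed by b e with FIRST {b}; in L→e Q L, Q is followed by L with FIRST {epsilon, b, e}; in L→e Q L, the suffix after Q is nullable, so FOLLOW(Q) ⊇ FOLLOW(L) = {$, b, e}. Thus FOLLOW(Q) = {$, b, e}.
FOLLOW(L): in S→b L, the suffix after L is empty, so FOLLOW(L) ⊇ FOLLOW(S) = {$, b}; in S→L L e (occurrence 1), L is followed by L e with FIRST {b, e}; in S→L L e (occurrence 2), L is followed by e with FIRST {e}; in Q→S b L, the suffix after L is empty, so FOLLOW(L) ⊇ FOLLOW(Q) = {$, b, e}; in L→e Q L, the suffix after L is empty (adds nothing new). Thus FOLLOW(L) = {$, b, e}.

{$, b, e}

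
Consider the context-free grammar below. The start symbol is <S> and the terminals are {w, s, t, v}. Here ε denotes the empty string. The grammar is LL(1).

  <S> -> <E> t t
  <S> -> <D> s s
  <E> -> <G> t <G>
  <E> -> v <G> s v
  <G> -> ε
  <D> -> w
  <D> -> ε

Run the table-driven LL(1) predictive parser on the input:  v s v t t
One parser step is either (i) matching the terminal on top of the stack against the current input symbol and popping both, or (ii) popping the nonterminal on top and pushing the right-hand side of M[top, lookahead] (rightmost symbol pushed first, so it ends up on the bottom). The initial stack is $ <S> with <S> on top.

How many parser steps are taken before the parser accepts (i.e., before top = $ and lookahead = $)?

step 1: stack=$ <S>  input=v s v t t $  — expand <S> -> <E> t t
step 2: stack=$ t t <E>  input=v s v t t $  — expand <E> -> v <G> s v
step 3: stack=$ t t v s <G> v  input=v s v t t $  — match v
step 4: stack=$ t t v s <G>  input=s v t t $  — expand <G> -> ε
step 5: stack=$ t t v s  input=s v t t $  — match s
step 6: stack=$ t t v  input=v t t $  — match v
step 7: stack=$ t t  input=t t $  — match t
step 8: stack=$ t  input=t $  — match t
Accept reached after 8 steps.

8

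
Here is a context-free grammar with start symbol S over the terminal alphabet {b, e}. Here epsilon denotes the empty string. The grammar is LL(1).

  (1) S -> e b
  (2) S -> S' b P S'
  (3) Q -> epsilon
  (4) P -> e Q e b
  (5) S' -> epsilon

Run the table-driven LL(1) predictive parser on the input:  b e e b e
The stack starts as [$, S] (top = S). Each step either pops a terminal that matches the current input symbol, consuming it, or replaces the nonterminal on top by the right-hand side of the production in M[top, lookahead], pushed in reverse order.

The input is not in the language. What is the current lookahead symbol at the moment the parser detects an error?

     Stack         Input        Action
  1  $ S           b e e b e $  expand S -> S' b P S'
  2  $ S' P b S'   b e e b e $  expand S' -> epsilon
  3  $ S' P b      b e e b e $  match b
  4  $ S' P        e e b e $    expand P -> e Q e b
  5  $ S' b e Q e  e e b e $    match e
  6  $ S' b e Q    e b e $      expand Q -> epsilon
  7  $ S' b e      e b e $      match e
  8  $ S' b        b e $        match b
  9  $ S'          e $          error: M[S', e] is empty

e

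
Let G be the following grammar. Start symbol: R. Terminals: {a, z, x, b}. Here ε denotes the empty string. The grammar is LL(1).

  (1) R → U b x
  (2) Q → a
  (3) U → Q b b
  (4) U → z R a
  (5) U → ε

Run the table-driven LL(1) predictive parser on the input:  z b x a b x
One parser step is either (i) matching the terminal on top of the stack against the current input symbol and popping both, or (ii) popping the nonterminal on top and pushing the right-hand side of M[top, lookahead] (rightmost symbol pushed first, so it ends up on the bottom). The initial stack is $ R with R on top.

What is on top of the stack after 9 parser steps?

     Stack          Input          Action
  1  $ R            z b x a b x $  expand R → U b x
  2  $ x b U        z b x a b x $  expand U → z R a
  3  $ x b a R z    z b x a b x $  match z
  4  $ x b a R      b x a b x $    expand R → U b x
  5  $ x b a x b U  b x a b x $    expand U → ε
  6  $ x b a x b    b x a b x $    match b
  7  $ x b a x      x a b x $      match x
  8  $ x b a        a b x $        match a
  9  $ x b          b x $          match b
Stack after step 9: $ x (top = x).

x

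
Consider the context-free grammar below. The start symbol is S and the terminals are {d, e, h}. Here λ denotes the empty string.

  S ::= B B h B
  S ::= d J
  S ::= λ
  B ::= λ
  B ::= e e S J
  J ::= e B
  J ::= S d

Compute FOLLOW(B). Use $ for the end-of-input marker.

{$, d, e, h}

FIRST(B) = {λ, e}
FIRST(S) = {λ, d, e, h}  (via B B h B)
FIRST(J) = {d, e, h}  (via S d)
FOLLOW(S) includes $ since S is the start symbol.
FOLLOW(S): in B::=e e S J, S is followed by J with FIRST {d, e, h}; in J::=S d, S is followed by d with FIRST {d}. Thus FOLLOW(S) = {$, d, e, h}.
FOLLOW(B): in S::=B B h B (occurrence 1), B is followed by B h B with FIRST {e, h}; in S::=B B h B (occurrence 2), B is followed by h B with FIRST {h}; in S::=B B h B (occurrence 3), the suffix after B is empty, so FOLLOW(B) ⊇ FOLLOW(S) = {$, d, e, h}; in J::=e B, the suffix after B is empty, so FOLLOW(B) ⊇ FOLLOW(J) = {$, d, e, h}. Thus FOLLOW(B) = {$, d, e, h}.
FOLLOW(J): in S::=d J, the suffix after J is empty, so FOLLOW(J) ⊇ FOLLOW(S) = {$, d, e, h}; in B::=e e S J, the suffix after J is empty, so FOLLOW(J) ⊇ FOLLOW(B) = {$, d, e, h}. Thus FOLLOW(J) = {$, d, e, h}.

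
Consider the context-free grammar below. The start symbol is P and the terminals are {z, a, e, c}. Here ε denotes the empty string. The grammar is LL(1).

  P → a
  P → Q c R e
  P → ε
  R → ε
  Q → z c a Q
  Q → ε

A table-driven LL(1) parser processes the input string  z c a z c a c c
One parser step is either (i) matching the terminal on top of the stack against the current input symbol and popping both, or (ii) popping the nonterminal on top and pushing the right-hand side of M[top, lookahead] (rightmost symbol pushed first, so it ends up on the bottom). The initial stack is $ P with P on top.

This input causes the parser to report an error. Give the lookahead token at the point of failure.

step 1: stack=$ P  input=z c a z c a c c $  — expand P → Q c R e
step 2: stack=$ e R c Q  input=z c a z c a c c $  — expand Q → z c a Q
step 3: stack=$ e R c Q a c z  input=z c a z c a c c $  — match z
step 4: stack=$ e R c Q a c  input=c a z c a c c $  — match c
step 5: stack=$ e R c Q a  input=a z c a c c $  — match a
step 6: stack=$ e R c Q  input=z c a c c $  — expand Q → z c a Q
step 7: stack=$ e R c Q a c z  input=z c a c c $  — match z
step 8: stack=$ e R c Q a c  input=c a c c $  — match c
step 9: stack=$ e R c Q a  input=a c c $  — match a
step 10: stack=$ e R c Q  input=c c $  — expand Q → ε
step 11: stack=$ e R c  input=c c $  — match c
step 12: stack=$ e R  input=c $  — error: M[R, c] is empty

c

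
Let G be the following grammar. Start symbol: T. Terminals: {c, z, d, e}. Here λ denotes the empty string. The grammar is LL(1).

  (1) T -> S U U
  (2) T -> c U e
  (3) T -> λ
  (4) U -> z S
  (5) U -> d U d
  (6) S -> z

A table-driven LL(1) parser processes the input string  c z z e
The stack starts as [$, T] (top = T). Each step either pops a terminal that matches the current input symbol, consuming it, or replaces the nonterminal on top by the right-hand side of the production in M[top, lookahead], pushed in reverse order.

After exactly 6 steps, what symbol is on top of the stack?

     Stack    Input      Action
  1  $ T      c z z e $  expand T -> c U e
  2  $ e U c  c z z e $  match c
  3  $ e U    z z e $    expand U -> z S
  4  $ e S z  z z e $    match z
  5  $ e S    z e $      expand S -> z
  6  $ e z    z e $      match z
Stack after step 6: $ e (top = e).

e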